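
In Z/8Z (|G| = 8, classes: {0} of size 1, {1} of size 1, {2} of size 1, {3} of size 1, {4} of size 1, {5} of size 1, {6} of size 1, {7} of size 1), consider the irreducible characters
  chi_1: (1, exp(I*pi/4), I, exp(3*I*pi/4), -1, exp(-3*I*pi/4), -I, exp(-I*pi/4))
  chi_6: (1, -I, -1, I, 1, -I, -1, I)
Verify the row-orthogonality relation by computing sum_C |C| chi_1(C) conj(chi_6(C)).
Sum = 0; so <chi_1, chi_6> = 0 (distinct irreducibles are orthogonal).

Reasoning: Compute term by term over conjugacy classes (|C| * chi_1(C) * conj(chi_6(C))):
  1*(1)*conj(1) + 1*(exp(I*pi/4))*conj(-I) + 1*(I)*conj(-1) + 1*(exp(3*I*pi/4))*conj(I) + 1*(-1)*conj(1) + 1*(exp(-3*I*pi/4))*conj(-I) + 1*(-I)*conj(-1) + 1*(exp(-I*pi/4))*conj(I)
  = (1) + (exp(3*I*pi/4)) + (-I) + (-exp(-3*I*pi/4)) + (-1) + (exp(-I*pi/4)) + (I) + (-exp(I*pi/4))
  = 0.
(Exp terms are combined using exp(i*s)*conj(exp(i*t)) = exp(i*(s-t)), and sums of them are collapsed using the identity that for every m > 1 the m distinct m-th roots of unity sum to 0, e.g. 1 + exp(2*I*pi/3) + exp(-2*I*pi/3) = 0.)
Dividing by |G| = 8 gives 0/8 = 0, matching the row-orthogonality relation <chi_1, chi_6> = [chi_1 = chi_6].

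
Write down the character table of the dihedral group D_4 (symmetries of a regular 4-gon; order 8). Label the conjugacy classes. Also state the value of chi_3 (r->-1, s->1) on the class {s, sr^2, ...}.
Conjugacy classes: {e} of size 1, {r^2} of size 1, {r^1, r^3} of size 2, {s, sr^2, ...} of size 2, {sr, sr^3, ...} of size 2.
Character table:
  irrep \ class              {e} (size 1)  {r^2} (size 1)  {r^1, r^3} (size 2)  {s, sr^2, ...} (size 2)  {sr, sr^3, ...} (size 2)
  chi_1 (triv)               1             1               1                    1                        1                       
  chi_2 (sign: r->1, s->-1)  1             1               1                    -1                       -1                      
  chi_3 (r->-1, s->1)        1             1               -1                   1                        -1                      
  chi_4 (r->-1, s->-1)       1             1               -1                   -1                       1                       
  chi_5 (2d, j=1)            2             -2              0                    0                        0                       

Spot check: chi_3 (r->-1, s->1) on {s, sr^2, ...} = 1.

Proof sketch: D_4 has order 2*4 = 8 with 5 conjugacy classes, hence 5 irreducibles. Sum of squared dims 1 + 1 + 1 + 1 + 4 = 8 = |G|. Linear characters come from the abelianisation; the 2-dimensional irreps have character r^k -> 2*cos(2*pi*j*k/4), reflections -> 0.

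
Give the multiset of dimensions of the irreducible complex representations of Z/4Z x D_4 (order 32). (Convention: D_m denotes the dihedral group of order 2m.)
Dimensions: 1, 1, 1, 1, 1, 1, 1, 1, 1, 1, 1, 1, 1, 1, 1, 1, 2, 2, 2, 2

There are 20 irreducibles (= number of conjugacy classes). Their dimensions d_i satisfy sum d_i^2 = |G| = 32: 1 + 1 + 1 + 1 + 1 + 1 + 1 + 1 + 1 + 1 + 1 + 1 + 1 + 1 + 1 + 1 + 4 + 4 + 4 + 4 = 32. (For the product with Z/4Z: each of the 4 1-dim characters of Z/4Z tensors with each irrep of D_4, giving 4 copies of each D_4-dimension.)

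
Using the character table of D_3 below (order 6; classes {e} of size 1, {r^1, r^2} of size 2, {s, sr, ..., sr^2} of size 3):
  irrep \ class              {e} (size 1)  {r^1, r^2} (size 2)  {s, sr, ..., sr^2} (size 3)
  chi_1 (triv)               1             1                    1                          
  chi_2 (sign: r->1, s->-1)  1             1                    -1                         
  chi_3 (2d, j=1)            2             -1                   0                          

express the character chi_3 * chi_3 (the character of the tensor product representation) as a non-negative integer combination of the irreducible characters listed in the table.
chi_3 tensor chi_3 = chi_1 + chi_2 + chi_3 (all other irreducibles have multiplicity 0).

Working: The character of a tensor product is the pointwise product (chi_3 * chi_3)(C) = chi_3(C) * chi_3(C):
  {e}: (2)*(2), {r^1, r^2}: (-1)*(-1), {s, sr, ..., sr^2}: (0)*(0)
so (chi_3 * chi_3) takes values
  {e} -> 4, {r^1, r^2} -> 1, {s, sr, ..., sr^2} -> 0.
Now take the inner product of this character with each irreducible chi from the table, <chi_3*chi_3, chi> = (1/6) sum_C |C| (chi_3*chi_3)(C) conj(chi(C)):
  <chi_3*chi_3, chi_1> = (1/6)[1*(4)*conj(1) + 2*(1)*conj(1) + 3*(0)*conj(1)]
      = (1/6)[(4) + (2) + (0)] = 6/6 = 1
  <chi_3*chi_3, chi_2> = (1/6)[1*(4)*conj(1) + 2*(1)*conj(1) + 3*(0)*conj(-1)]
      = (1/6)[(4) + (2) + (0)] = 6/6 = 1
  <chi_3*chi_3, chi_3> = (1/6)[1*(4)*conj(2) + 2*(1)*conj(-1) + 3*(0)*conj(0)]
      = (1/6)[(8) + (-2) + (0)] = 6/6 = 1
Hence the multiplicities are chi_1: 1, chi_2: 1, chi_3: 1. Dimension check: dim(chi_3)*dim(chi_3) = 2*2 = 4 and sum (mult * dim) = 1*1 + 1*1 + 1*2 = 4.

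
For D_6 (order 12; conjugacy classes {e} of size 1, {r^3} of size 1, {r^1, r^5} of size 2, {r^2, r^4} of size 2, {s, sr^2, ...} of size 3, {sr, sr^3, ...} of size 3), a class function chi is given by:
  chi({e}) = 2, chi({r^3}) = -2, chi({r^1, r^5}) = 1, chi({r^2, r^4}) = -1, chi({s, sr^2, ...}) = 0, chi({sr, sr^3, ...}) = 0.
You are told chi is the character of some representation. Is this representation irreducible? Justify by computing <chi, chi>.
Irreducible: <chi, chi> = 1.

Proof sketch: <chi, chi> = (1/|G|) sum_C |C| * |chi(C)|^2 = (1/12)[1*|2|^2 + 1*|-2|^2 + 2*|1|^2 + 2*|-1|^2 + 3*|0|^2 + 3*|0|^2]
  = (1/12)[(4) + (4) + (2) + (2) + (0) + (0)] = 12/12 = 1.
A character is irreducible iff <chi, chi> = 1, so this representation is irreducible.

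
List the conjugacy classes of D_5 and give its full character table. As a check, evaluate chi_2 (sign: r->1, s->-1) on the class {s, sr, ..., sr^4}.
Conjugacy classes: {e} of size 1, {r^1, r^4} of size 2, {r^2, r^3} of size 2, {s, sr, ..., sr^4} of size 5.
Character table:
  irrep \ class              {e} (size 1)  {r^1, r^4} (size 2)  {r^2, r^3} (size 2)  {s, sr, ..., sr^4} (size 5)
  chi_1 (triv)               1             1                    1                    1                          
  chi_2 (sign: r->1, s->-1)  1             1                    1                    -1                         
  chi_3 (2d, j=1)            2             -1/2 + sqrt(5)/2     -sqrt(5)/2 - 1/2     0                          
  chi_4 (2d, j=2)            2             -sqrt(5)/2 - 1/2     -1/2 + sqrt(5)/2     0                          

Spot check: chi_2 (sign: r->1, s->-1) on {s, sr, ..., sr^4} = -1.

Derivation: D_5 has order 2*5 = 10 with 4 conjugacy classes, hence 4 irreducibles. Sum of squared dims 1 + 1 + 4 + 4 = 10 = |G|. Linear characters come from the abelianisation; the 2-dimensional irreps have character r^k -> 2*cos(2*pi*j*k/5), reflections -> 0.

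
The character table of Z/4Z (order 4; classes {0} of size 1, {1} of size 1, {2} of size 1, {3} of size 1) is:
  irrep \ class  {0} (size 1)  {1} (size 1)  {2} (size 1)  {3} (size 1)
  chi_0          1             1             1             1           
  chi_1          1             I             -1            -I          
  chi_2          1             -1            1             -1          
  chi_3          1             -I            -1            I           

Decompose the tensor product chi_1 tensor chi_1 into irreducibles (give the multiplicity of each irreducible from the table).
chi_1 tensor chi_1 = chi_2 (all other irreducibles have multiplicity 0).

Working: The character of a tensor product is the pointwise product (chi_1 * chi_1)(C) = chi_1(C) * chi_1(C):
  {0}: (1)*(1), {1}: (I)*(I), {2}: (-1)*(-1), {3}: (-I)*(-I)
so (chi_1 * chi_1) takes values
  {0} -> 1, {1} -> -1, {2} -> 1, {3} -> -1.
Now take the inner product of this character with each irreducible chi from the table, <chi_1*chi_1, chi> = (1/4) sum_C |C| (chi_1*chi_1)(C) conj(chi(C)):
  <chi_1*chi_1, chi_0> = (1/4)[1*(1)*conj(1) + 1*(-1)*conj(1) + 1*(1)*conj(1) + 1*(-1)*conj(1)]
      = (1/4)[(1) + (-1) + (1) + (-1)] = 0/4 = 0
  <chi_1*chi_1, chi_1> = (1/4)[1*(1)*conj(1) + 1*(-1)*conj(I) + 1*(1)*conj(-1) + 1*(-1)*conj(-I)]
      = (1/4)[(1) + (I) + (-1) + (-I)] = 0/4 = 0
  <chi_1*chi_1, chi_2> = (1/4)[1*(1)*conj(1) + 1*(-1)*conj(-1) + 1*(1)*conj(1) + 1*(-1)*conj(-1)]
      = (1/4)[(1) + (1) + (1) + (1)] = 4/4 = 1
  <chi_1*chi_1, chi_3> = (1/4)[1*(1)*conj(1) + 1*(-1)*conj(-I) + 1*(1)*conj(-1) + 1*(-1)*conj(I)]
      = (1/4)[(1) + (-I) + (-1) + (I)] = 0/4 = 0
(Exp terms are combined using exp(i*s)*conj(exp(i*t)) = exp(i*(s-t)), and sums of them are collapsed using the identity that for every m > 1 the m distinct m-th roots of unity sum to 0, e.g. 1 + exp(2*I*pi/3) + exp(-2*I*pi/3) = 0.)
Hence the multiplicities are chi_2: 1. Dimension check: dim(chi_1)*dim(chi_1) = 1*1 = 1 and sum (mult * dim) = 1*1 = 1.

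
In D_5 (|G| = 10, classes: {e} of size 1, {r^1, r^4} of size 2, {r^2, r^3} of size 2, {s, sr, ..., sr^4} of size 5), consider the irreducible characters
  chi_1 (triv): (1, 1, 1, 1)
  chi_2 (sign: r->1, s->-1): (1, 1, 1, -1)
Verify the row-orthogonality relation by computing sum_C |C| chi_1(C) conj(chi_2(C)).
Sum = 0; so <chi_1, chi_2> = 0 (distinct irreducibles are orthogonal).

Why: Compute term by term over conjugacy classes (|C| * chi_1(C) * conj(chi_2(C))):
  1*(1)*conj(1) + 2*(1)*conj(1) + 2*(1)*conj(1) + 5*(1)*conj(-1)
  = (1) + (2) + (2) + (-5)
  = 0.
Dividing by |G| = 10 gives 0/10 = 0, matching the row-orthogonality relation <chi_1, chi_2> = [chi_1 = chi_2].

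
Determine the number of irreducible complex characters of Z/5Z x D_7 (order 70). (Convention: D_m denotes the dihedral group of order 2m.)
25

Reasoning: The number of irreducible complex representations of a finite group equals its number of conjugacy classes. For a direct product, #classes(G x H) = #classes(G) * #classes(H). Z/5Z has 5 classes (abelian), D_7 has 5 classes, so 5 * 5 = 25, so Z/5Z x D_7 (order 70) has exactly 25 irreducible complex representations.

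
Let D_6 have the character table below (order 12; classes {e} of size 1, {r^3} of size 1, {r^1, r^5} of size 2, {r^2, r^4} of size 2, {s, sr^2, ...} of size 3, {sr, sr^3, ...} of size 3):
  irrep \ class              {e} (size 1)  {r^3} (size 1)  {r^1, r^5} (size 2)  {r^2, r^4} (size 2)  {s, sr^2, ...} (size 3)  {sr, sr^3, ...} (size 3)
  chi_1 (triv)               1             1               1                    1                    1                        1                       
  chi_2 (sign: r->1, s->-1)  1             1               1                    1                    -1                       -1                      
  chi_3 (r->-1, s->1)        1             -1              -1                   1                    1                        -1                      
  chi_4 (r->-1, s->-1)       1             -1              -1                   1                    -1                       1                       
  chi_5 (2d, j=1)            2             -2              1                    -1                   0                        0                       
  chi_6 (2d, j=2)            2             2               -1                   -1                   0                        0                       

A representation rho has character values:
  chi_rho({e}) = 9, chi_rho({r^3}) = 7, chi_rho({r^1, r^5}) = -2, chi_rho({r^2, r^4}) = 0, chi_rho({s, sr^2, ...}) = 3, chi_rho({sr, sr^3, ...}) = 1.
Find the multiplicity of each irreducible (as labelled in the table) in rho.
Multiplicities: chi_1: 2, chi_2: 0, chi_3: 1, chi_4: 0, chi_5: 0, chi_6: 3.

Proof sketch: Use <chi_rho, chi> = (1/|G|) sum_C |C| * chi_rho(C) * conj(chi(C)) with |G| = 12 for each irreducible chi in the table:
  <chi_rho, chi_1> = (1/12)[1*(9)*conj(1) + 1*(7)*conj(1) + 2*(-2)*conj(1) + 2*(0)*conj(1) + 3*(3)*conj(1) + 3*(1)*conj(1)]
      = (1/12)[(9) + (7) + (-4) + (0) + (9) + (3)] = 24/12 = 2
  <chi_rho, chi_2> = (1/12)[1*(9)*conj(1) + 1*(7)*conj(1) + 2*(-2)*conj(1) + 2*(0)*conj(1) + 3*(3)*conj(-1) + 3*(1)*conj(-1)]
      = (1/12)[(9) + (7) + (-4) + (0) + (-9) + (-3)] = 0/12 = 0
  <chi_rho, chi_3> = (1/12)[1*(9)*conj(1) + 1*(7)*conj(-1) + 2*(-2)*conj(-1) + 2*(0)*conj(1) + 3*(3)*conj(1) + 3*(1)*conj(-1)]
      = (1/12)[(9) + (-7) + (4) + (0) + (9) + (-3)] = 12/12 = 1
  <chi_rho, chi_4> = (1/12)[1*(9)*conj(1) + 1*(7)*conj(-1) + 2*(-2)*conj(-1) + 2*(0)*conj(1) + 3*(3)*conj(-1) + 3*(1)*conj(1)]
      = (1/12)[(9) + (-7) + (4) + (0) + (-9) + (3)] = 0/12 = 0
  <chi_rho, chi_5> = (1/12)[1*(9)*conj(2) + 1*(7)*conj(-2) + 2*(-2)*conj(1) + 2*(0)*conj(-1) + 3*(3)*conj(0) + 3*(1)*conj(0)]
      = (1/12)[(18) + (-14) + (-4) + (0) + (0) + (0)] = 0/12 = 0
  <chi_rho, chi_6> = (1/12)[1*(9)*conj(2) + 1*(7)*conj(2) + 2*(-2)*conj(-1) + 2*(0)*conj(-1) + 3*(3)*conj(0) + 3*(1)*conj(0)]
      = (1/12)[(18) + (14) + (4) + (0) + (0) + (0)] = 36/12 = 3
Dimension check: dim(rho) = sum (mult * dim) = 2*1 + 0*1 + 1*1 + 0*1 + 0*2 + 3*2 = 9 = chi_rho(e) = 9.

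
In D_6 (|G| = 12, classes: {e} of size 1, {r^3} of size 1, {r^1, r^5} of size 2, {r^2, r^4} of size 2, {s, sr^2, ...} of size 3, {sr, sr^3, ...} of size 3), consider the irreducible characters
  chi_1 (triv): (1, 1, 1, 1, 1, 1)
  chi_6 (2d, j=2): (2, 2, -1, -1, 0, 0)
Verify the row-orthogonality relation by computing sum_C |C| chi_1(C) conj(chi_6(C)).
Sum = 0; so <chi_1, chi_6> = 0 (distinct irreducibles are orthogonal).

Justification: Compute term by term over conjugacy classes (|C| * chi_1(C) * conj(chi_6(C))):
  1*(1)*conj(2) + 1*(1)*conj(2) + 2*(1)*conj(-1) + 2*(1)*conj(-1) + 3*(1)*conj(0) + 3*(1)*conj(0)
  = (2) + (2) + (-2) + (-2) + (0) + (0)
  = 0.
Dividing by |G| = 12 gives 0/12 = 0, matching the row-orthogonality relation <chi_1, chi_6> = [chi_1 = chi_6].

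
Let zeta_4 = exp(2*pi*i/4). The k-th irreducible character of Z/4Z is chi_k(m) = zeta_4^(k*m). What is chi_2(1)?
chi_2(1) = zeta_4^2 = -1

Justification: chi_2(1) = zeta_4^(2*1) = zeta_4^2. Since zeta_4^4 = 1, this equals zeta_4^2 = exp(2*pi*i*2/4) = -1.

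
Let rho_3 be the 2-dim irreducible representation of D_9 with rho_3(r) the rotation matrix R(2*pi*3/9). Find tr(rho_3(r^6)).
chi_{rho_3}(r^6) = 2*cos(2*pi*3*6/9) = 2

Proof sketch: rho_3(r^6) is rotation by angle 2*pi*3*6/9, whose trace is 2*cos(2*pi*3*6/9) = 2.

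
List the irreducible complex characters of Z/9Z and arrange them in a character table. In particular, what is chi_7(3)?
Character table of Z/9Z (irreps indexed chi_0,...,chi_8 with chi_k(m) = zeta_9^(k*m), zeta_9 = exp(2*pi*i/9)):
  irrep \ class  {0} (size 1)  {1} (size 1)    {2} (size 1)    {3} (size 1)    {4} (size 1)    {5} (size 1)    {6} (size 1)    {7} (size 1)    {8} (size 1)  
  chi_0          1             1               1               1               1               1               1               1               1             
  chi_1          1             exp(2*I*pi/9)   exp(4*I*pi/9)   exp(2*I*pi/3)   exp(8*I*pi/9)   exp(-8*I*pi/9)  exp(-2*I*pi/3)  exp(-4*I*pi/9)  exp(-2*I*pi/9)
  chi_2          1             exp(4*I*pi/9)   exp(8*I*pi/9)   exp(-2*I*pi/3)  exp(-2*I*pi/9)  exp(2*I*pi/9)   exp(2*I*pi/3)   exp(-8*I*pi/9)  exp(-4*I*pi/9)
  chi_3          1             exp(2*I*pi/3)   exp(-2*I*pi/3)  1               exp(2*I*pi/3)   exp(-2*I*pi/3)  1               exp(2*I*pi/3)   exp(-2*I*pi/3)
  chi_4          1             exp(8*I*pi/9)   exp(-2*I*pi/9)  exp(2*I*pi/3)   exp(-4*I*pi/9)  exp(4*I*pi/9)   exp(-2*I*pi/3)  exp(2*I*pi/9)   exp(-8*I*pi/9)
  chi_5          1             exp(-8*I*pi/9)  exp(2*I*pi/9)   exp(-2*I*pi/3)  exp(4*I*pi/9)   exp(-4*I*pi/9)  exp(2*I*pi/3)   exp(-2*I*pi/9)  exp(8*I*pi/9) 
  chi_6          1             exp(-2*I*pi/3)  exp(2*I*pi/3)   1               exp(-2*I*pi/3)  exp(2*I*pi/3)   1               exp(-2*I*pi/3)  exp(2*I*pi/3) 
  chi_7          1             exp(-4*I*pi/9)  exp(-8*I*pi/9)  exp(2*I*pi/3)   exp(2*I*pi/9)   exp(-2*I*pi/9)  exp(-2*I*pi/3)  exp(8*I*pi/9)   exp(4*I*pi/9) 
  chi_8          1             exp(-2*I*pi/9)  exp(-4*I*pi/9)  exp(-2*I*pi/3)  exp(-8*I*pi/9)  exp(8*I*pi/9)   exp(2*I*pi/3)   exp(4*I*pi/9)   exp(2*I*pi/9) 

Spot check: chi_7(3) = zeta_9^(7*3) = zeta_9^21 = exp(2*I*pi/3).

Justification: Z/9Z is abelian, so all 9 irreducible complex representations are 1-dimensional. They are given by chi_k(m) = zeta_9^(k*m) for k = 0,...,8. Row orthogonality: sum_m chi_k(m) conj(chi_l(m)) = 9 * [k = l].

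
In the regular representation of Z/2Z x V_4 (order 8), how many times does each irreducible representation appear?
Each irreducible V_i of dimension d_i appears with multiplicity d_i, i.e. rho_reg = (direct sum over all irreducibles V_i) d_i V_i. The irreducible dimensions for Z/2Z x V_4 are 1, 1, 1, 1, 1, 1, 1, 1: 8 irreducibles of dimension 1, each with multiplicity 1. Total dimension 8*1*1 = 8 = |G|.

Proof sketch: General theorem: in the regular representation of a finite group G, each irreducible appears with multiplicity equal to its dimension. Check: dim(rho_reg) = sum d_i^2 = 1 + 1 + 1 + 1 + 1 + 1 + 1 + 1 = 8 = |G|.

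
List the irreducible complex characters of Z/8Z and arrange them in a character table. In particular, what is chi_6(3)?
Character table of Z/8Z (irreps indexed chi_0,...,chi_7 with chi_k(m) = zeta_8^(k*m), zeta_8 = exp(2*pi*i/8)):
  irrep \ class  {0} (size 1)  {1} (size 1)    {2} (size 1)  {3} (size 1)    {4} (size 1)  {5} (size 1)    {6} (size 1)  {7} (size 1)  
  chi_0          1             1               1             1               1             1               1             1             
  chi_1          1             exp(I*pi/4)     I             exp(3*I*pi/4)   -1            exp(-3*I*pi/4)  -I            exp(-I*pi/4)  
  chi_2          1             I               -1            -I              1             I               -1            -I            
  chi_3          1             exp(3*I*pi/4)   -I            exp(I*pi/4)     -1            exp(-I*pi/4)    I             exp(-3*I*pi/4)
  chi_4          1             -1              1             -1              1             -1              1             -1            
  chi_5          1             exp(-3*I*pi/4)  I             exp(-I*pi/4)    -1            exp(I*pi/4)     -I            exp(3*I*pi/4) 
  chi_6          1             -I              -1            I               1             -I              -1            I             
  chi_7          1             exp(-I*pi/4)    -I            exp(-3*I*pi/4)  -1            exp(3*I*pi/4)   I             exp(I*pi/4)   

Spot check: chi_6(3) = zeta_8^(6*3) = zeta_8^18 = I.

Argument: Z/8Z is abelian, so all 8 irreducible complex representations are 1-dimensional. They are given by chi_k(m) = zeta_8^(k*m) for k = 0,...,7. Row orthogonality: sum_m chi_k(m) conj(chi_l(m)) = 8 * [k = l].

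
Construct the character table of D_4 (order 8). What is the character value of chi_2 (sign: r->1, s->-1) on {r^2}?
Conjugacy classes: {e} of size 1, {r^2} of size 1, {r^1, r^3} of size 2, {s, sr^2, ...} of size 2, {sr, sr^3, ...} of size 2.
Character table:
  irrep \ class              {e} (size 1)  {r^2} (size 1)  {r^1, r^3} (size 2)  {s, sr^2, ...} (size 2)  {sr, sr^3, ...} (size 2)
  chi_1 (triv)               1             1               1                    1                        1                       
  chi_2 (sign: r->1, s->-1)  1             1               1                    -1                       -1                      
  chi_3 (r->-1, s->1)        1             1               -1                   1                        -1                      
  chi_4 (r->-1, s->-1)       1             1               -1                   -1                       1                       
  chi_5 (2d, j=1)            2             -2              0                    0                        0                       

Spot check: chi_2 (sign: r->1, s->-1) on {r^2} = 1.

Reasoning: D_4 has order 2*4 = 8 with 5 conjugacy classes, hence 5 irreducibles. Sum of squared dims 1 + 1 + 1 + 1 + 4 = 8 = |G|. Linear characters come from the abelianisation; the 2-dimensional irreps have character r^k -> 2*cos(2*pi*j*k/4), reflections -> 0.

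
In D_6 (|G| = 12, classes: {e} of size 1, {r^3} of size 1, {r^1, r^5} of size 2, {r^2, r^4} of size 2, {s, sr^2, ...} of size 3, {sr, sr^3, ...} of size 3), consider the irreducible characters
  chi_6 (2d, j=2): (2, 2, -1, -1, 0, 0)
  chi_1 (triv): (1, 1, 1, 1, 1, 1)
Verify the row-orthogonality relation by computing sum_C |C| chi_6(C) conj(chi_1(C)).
Sum = 0; so <chi_6, chi_1> = 0 (distinct irreducibles are orthogonal).

Solution. Compute term by term over conjugacy classes (|C| * chi_6(C) * conj(chi_1(C))):
  1*(2)*conj(1) + 1*(2)*conj(1) + 2*(-1)*conj(1) + 2*(-1)*conj(1) + 3*(0)*conj(1) + 3*(0)*conj(1)
  = (2) + (2) + (-2) + (-2) + (0) + (0)
  = 0.
Dividing by |G| = 12 gives 0/12 = 0, matching the row-orthogonality relation <chi_6, chi_1> = [chi_6 = chi_1].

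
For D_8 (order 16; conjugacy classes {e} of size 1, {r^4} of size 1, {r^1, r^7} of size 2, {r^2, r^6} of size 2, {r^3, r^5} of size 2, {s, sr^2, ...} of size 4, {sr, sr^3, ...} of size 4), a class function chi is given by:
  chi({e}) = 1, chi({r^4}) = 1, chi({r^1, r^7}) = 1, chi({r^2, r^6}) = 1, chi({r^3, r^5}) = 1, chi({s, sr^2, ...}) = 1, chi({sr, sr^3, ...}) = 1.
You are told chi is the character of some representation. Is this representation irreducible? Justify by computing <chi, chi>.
Irreducible: <chi, chi> = 1.

Reasoning: <chi, chi> = (1/|G|) sum_C |C| * |chi(C)|^2 = (1/16)[1*|1|^2 + 1*|1|^2 + 2*|1|^2 + 2*|1|^2 + 2*|1|^2 + 4*|1|^2 + 4*|1|^2]
  = (1/16)[(1) + (1) + (2) + (2) + (2) + (4) + (4)] = 16/16 = 1.
A character is irreducible iff <chi, chi> = 1, so this representation is irreducible.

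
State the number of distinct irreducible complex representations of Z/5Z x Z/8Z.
40

Reasoning: The number of irreducible complex representations of a finite group equals its number of conjugacy classes. Z/5Z x Z/8Z is abelian of order 40, so every element is its own conjugacy class: 40 classes, so Z/5Z x Z/8Z (order 40) has exactly 40 irreducible complex representations.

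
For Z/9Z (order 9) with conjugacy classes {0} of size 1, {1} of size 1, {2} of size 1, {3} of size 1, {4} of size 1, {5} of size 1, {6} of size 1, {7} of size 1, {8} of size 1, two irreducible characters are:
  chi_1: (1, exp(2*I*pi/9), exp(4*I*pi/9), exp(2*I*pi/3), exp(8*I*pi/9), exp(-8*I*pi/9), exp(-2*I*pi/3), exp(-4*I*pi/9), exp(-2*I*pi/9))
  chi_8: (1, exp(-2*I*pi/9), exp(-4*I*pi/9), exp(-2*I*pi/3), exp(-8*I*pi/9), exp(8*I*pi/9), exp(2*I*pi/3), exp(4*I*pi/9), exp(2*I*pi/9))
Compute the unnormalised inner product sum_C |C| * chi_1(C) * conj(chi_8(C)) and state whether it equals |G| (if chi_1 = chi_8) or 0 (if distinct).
Sum = 0; so <chi_1, chi_8> = 0 (distinct irreducibles are orthogonal).

Explanation: Compute term by term over conjugacy classes (|C| * chi_1(C) * conj(chi_8(C))):
  1*(1)*conj(1) + 1*(exp(2*I*pi/9))*conj(exp(-2*I*pi/9)) + 1*(exp(4*I*pi/9))*conj(exp(-4*I*pi/9)) + 1*(exp(2*I*pi/3))*conj(exp(-2*I*pi/3)) + 1*(exp(8*I*pi/9))*conj(exp(-8*I*pi/9)) + 1*(exp(-8*I*pi/9))*conj(exp(8*I*pi/9)) + 1*(exp(-2*I*pi/3))*conj(exp(2*I*pi/3)) + 1*(exp(-4*I*pi/9))*conj(exp(4*I*pi/9)) + 1*(exp(-2*I*pi/9))*conj(exp(2*I*pi/9))
  = (1) + (exp(4*I*pi/9)) + (exp(8*I*pi/9)) + (exp(-2*I*pi/3)) + (exp(-2*I*pi/9)) + (exp(2*I*pi/9)) + (exp(2*I*pi/3)) + (exp(-8*I*pi/9)) + (exp(-4*I*pi/9))
  = 0.
(Exp terms are combined using exp(i*s)*conj(exp(i*t)) = exp(i*(s-t)), and sums of them are collapsed using the identity that for every m > 1 the m distinct m-th roots of unity sum to 0, e.g. 1 + exp(2*I*pi/3) + exp(-2*I*pi/3) = 0.)
Dividing by |G| = 9 gives 0/9 = 0, matching the row-orthogonality relation <chi_1, chi_8> = [chi_1 = chi_8].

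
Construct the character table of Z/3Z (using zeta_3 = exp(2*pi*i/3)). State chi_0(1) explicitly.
Character table of Z/3Z (irreps indexed chi_0,...,chi_2 with chi_k(m) = zeta_3^(k*m), zeta_3 = exp(2*pi*i/3)):
  irrep \ class  {0} (size 1)  {1} (size 1)    {2} (size 1)  
  chi_0          1             1               1             
  chi_1          1             exp(2*I*pi/3)   exp(-2*I*pi/3)
  chi_2          1             exp(-2*I*pi/3)  exp(2*I*pi/3) 

Spot check: chi_0(1) = zeta_3^(0*1) = zeta_3^0 = 1.

Argument: Z/3Z is abelian, so all 3 irreducible complex representations are 1-dimensional. They are given by chi_k(m) = zeta_3^(k*m) for k = 0,...,2. Row orthogonality: sum_m chi_k(m) conj(chi_l(m)) = 3 * [k = l].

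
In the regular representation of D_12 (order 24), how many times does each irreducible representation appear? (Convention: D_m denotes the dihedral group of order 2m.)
Each irreducible V_i of dimension d_i appears with multiplicity d_i, i.e. rho_reg = (direct sum over all irreducibles V_i) d_i V_i. The irreducible dimensions for D_12 are 1, 1, 1, 1, 2, 2, 2, 2, 2: 4 irreducibles of dimension 1, each with multiplicity 1; 5 irreducibles of dimension 2, each with multiplicity 2. Total dimension 4*1*1 + 5*2*2 = 24 = |G|.

Justification: General theorem: in the regular representation of a finite group G, each irreducible appears with multiplicity equal to its dimension. Check: dim(rho_reg) = sum d_i^2 = 1 + 1 + 1 + 1 + 4 + 4 + 4 + 4 + 4 = 24 = |G|.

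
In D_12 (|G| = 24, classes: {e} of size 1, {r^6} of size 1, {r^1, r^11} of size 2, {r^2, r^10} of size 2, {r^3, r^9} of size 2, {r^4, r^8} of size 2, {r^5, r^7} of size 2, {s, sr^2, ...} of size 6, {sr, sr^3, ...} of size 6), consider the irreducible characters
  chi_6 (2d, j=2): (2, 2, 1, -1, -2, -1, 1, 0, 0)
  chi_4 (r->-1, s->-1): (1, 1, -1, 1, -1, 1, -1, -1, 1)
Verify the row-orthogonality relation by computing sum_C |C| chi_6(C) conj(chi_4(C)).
Sum = 0; so <chi_6, chi_4> = 0 (distinct irreducibles are orthogonal).

Reasoning: Compute term by term over conjugacy classes (|C| * chi_6(C) * conj(chi_4(C))):
  1*(2)*conj(1) + 1*(2)*conj(1) + 2*(1)*conj(-1) + 2*(-1)*conj(1) + 2*(-2)*conj(-1) + 2*(-1)*conj(1) + 2*(1)*conj(-1) + 6*(0)*conj(-1) + 6*(0)*conj(1)
  = (2) + (2) + (-2) + (-2) + (4) + (-2) + (-2) + (0) + (0)
  = 0.
Dividing by |G| = 24 gives 0/24 = 0, matching the row-orthogonality relation <chi_6, chi_4> = [chi_6 = chi_4].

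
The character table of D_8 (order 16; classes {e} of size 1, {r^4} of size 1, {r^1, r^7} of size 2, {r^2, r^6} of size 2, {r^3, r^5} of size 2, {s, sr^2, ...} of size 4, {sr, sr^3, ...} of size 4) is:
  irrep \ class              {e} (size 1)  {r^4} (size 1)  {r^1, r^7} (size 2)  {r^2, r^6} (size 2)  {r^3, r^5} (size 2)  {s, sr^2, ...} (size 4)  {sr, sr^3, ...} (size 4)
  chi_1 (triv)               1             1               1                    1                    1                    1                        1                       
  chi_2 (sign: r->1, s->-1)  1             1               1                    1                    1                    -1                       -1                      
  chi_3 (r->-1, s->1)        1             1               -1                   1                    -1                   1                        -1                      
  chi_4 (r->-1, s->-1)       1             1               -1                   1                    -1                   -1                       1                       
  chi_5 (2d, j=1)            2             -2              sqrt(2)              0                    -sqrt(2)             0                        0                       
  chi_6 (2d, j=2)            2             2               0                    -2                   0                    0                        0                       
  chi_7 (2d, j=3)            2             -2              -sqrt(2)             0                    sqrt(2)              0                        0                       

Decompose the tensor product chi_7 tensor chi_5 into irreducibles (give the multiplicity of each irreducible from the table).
chi_7 tensor chi_5 = chi_3 + chi_4 + chi_6 (all other irreducibles have multiplicity 0).

Why: The character of a tensor product is the pointwise product (chi_7 * chi_5)(C) = chi_7(C) * chi_5(C):
  {e}: (2)*(2), {r^4}: (-2)*(-2), {r^1, r^7}: (-sqrt(2))*(sqrt(2)), {r^2, r^6}: (0)*(0), {r^3, r^5}: (sqrt(2))*(-sqrt(2)), {s, sr^2, ...}: (0)*(0), {sr, sr^3, ...}: (0)*(0)
so (chi_7 * chi_5) takes values
  {e} -> 4, {r^4} -> 4, {r^1, r^7} -> -2, {r^2, r^6} -> 0, {r^3, r^5} -> -2, {s, sr^2, ...} -> 0, {sr, sr^3, ...} -> 0.
Now take the inner product of this character with each irreducible chi from the table, <chi_7*chi_5, chi> = (1/16) sum_C |C| (chi_7*chi_5)(C) conj(chi(C)):
  <chi_7*chi_5, chi_1> = (1/16)[1*(4)*conj(1) + 1*(4)*conj(1) + 2*(-2)*conj(1) + 2*(0)*conj(1) + 2*(-2)*conj(1) + 4*(0)*conj(1) + 4*(0)*conj(1)]
      = (1/16)[(4) + (4) + (-4) + (0) + (-4) + (0) + (0)] = 0/16 = 0
  <chi_7*chi_5, chi_2> = (1/16)[1*(4)*conj(1) + 1*(4)*conj(1) + 2*(-2)*conj(1) + 2*(0)*conj(1) + 2*(-2)*conj(1) + 4*(0)*conj(-1) + 4*(0)*conj(-1)]
      = (1/16)[(4) + (4) + (-4) + (0) + (-4) + (0) + (0)] = 0/16 = 0
  <chi_7*chi_5, chi_3> = (1/16)[1*(4)*conj(1) + 1*(4)*conj(1) + 2*(-2)*conj(-1) + 2*(0)*conj(1) + 2*(-2)*conj(-1) + 4*(0)*conj(1) + 4*(0)*conj(-1)]
      = (1/16)[(4) + (4) + (4) + (0) + (4) + (0) + (0)] = 16/16 = 1
  <chi_7*chi_5, chi_4> = (1/16)[1*(4)*conj(1) + 1*(4)*conj(1) + 2*(-2)*conj(-1) + 2*(0)*conj(1) + 2*(-2)*conj(-1) + 4*(0)*conj(-1) + 4*(0)*conj(1)]
      = (1/16)[(4) + (4) + (4) + (0) + (4) + (0) + (0)] = 16/16 = 1
  <chi_7*chi_5, chi_5> = (1/16)[1*(4)*conj(2) + 1*(4)*conj(-2) + 2*(-2)*conj(sqrt(2)) + 2*(0)*conj(0) + 2*(-2)*conj(-sqrt(2)) + 4*(0)*conj(0) + 4*(0)*conj(0)]
      = (1/16)[(8) + (-8) + (-4*sqrt(2)) + (0) + (4*sqrt(2)) + (0) + (0)] = 0/16 = 0
  <chi_7*chi_5, chi_6> = (1/16)[1*(4)*conj(2) + 1*(4)*conj(2) + 2*(-2)*conj(0) + 2*(0)*conj(-2) + 2*(-2)*conj(0) + 4*(0)*conj(0) + 4*(0)*conj(0)]
      = (1/16)[(8) + (8) + (0) + (0) + (0) + (0) + (0)] = 16/16 = 1
  <chi_7*chi_5, chi_7> = (1/16)[1*(4)*conj(2) + 1*(4)*conj(-2) + 2*(-2)*conj(-sqrt(2)) + 2*(0)*conj(0) + 2*(-2)*conj(sqrt(2)) + 4*(0)*conj(0) + 4*(0)*conj(0)]
      = (1/16)[(8) + (-8) + (4*sqrt(2)) + (0) + (-4*sqrt(2)) + (0) + (0)] = 0/16 = 0
Hence the multiplicities are chi_3: 1, chi_4: 1, chi_6: 1. Dimension check: dim(chi_7)*dim(chi_5) = 2*2 = 4 and sum (mult * dim) = 1*1 + 1*1 + 1*2 = 4.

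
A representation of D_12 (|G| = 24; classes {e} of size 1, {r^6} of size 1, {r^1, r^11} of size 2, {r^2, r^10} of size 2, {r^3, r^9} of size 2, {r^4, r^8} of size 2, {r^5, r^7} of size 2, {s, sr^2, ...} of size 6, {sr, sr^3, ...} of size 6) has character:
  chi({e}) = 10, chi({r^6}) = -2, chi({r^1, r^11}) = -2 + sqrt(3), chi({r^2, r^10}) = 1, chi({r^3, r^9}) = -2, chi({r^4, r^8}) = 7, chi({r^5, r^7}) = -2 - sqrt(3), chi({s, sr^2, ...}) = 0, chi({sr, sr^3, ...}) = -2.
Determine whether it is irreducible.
Not irreducible (reducible): <chi, chi> = 11 > 1.

Justification: <chi, chi> = (1/|G|) sum_C |C| * |chi(C)|^2 = (1/24)[1*|10|^2 + 1*|-2|^2 + 2*|-2 + sqrt(3)|^2 + 2*|1|^2 + 2*|-2|^2 + 2*|7|^2 + 2*|-2 - sqrt(3)|^2 + 6*|0|^2 + 6*|-2|^2]
  = (1/24)[(100) + (4) + (14 - 8*sqrt(3)) + (2) + (8) + (98) + (8*sqrt(3) + 14) + (0) + (24)] = 264/24 = 11.
A character is irreducible iff <chi, chi> = 1, so this representation is reducible.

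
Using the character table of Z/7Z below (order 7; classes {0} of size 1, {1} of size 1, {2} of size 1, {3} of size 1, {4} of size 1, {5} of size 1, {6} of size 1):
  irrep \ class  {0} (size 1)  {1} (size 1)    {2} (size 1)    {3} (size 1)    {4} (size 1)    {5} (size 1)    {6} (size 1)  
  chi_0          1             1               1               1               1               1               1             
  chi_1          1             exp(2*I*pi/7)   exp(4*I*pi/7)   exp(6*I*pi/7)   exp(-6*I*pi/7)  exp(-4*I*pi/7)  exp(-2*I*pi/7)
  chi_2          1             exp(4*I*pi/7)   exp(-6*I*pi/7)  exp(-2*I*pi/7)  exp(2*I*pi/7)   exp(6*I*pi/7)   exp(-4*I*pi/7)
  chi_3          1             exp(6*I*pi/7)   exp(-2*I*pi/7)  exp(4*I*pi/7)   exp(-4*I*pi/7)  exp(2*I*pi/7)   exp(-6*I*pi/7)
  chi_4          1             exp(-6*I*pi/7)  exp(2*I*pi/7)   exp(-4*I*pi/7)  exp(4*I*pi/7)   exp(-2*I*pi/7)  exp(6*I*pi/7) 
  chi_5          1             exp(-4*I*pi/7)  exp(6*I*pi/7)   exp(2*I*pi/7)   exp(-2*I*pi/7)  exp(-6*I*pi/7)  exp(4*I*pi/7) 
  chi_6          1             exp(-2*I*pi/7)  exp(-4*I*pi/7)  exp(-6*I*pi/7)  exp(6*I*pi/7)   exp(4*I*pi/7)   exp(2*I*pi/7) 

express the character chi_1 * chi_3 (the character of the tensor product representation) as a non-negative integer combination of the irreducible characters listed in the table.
chi_1 tensor chi_3 = chi_4 (all other irreducibles have multiplicity 0).

Justification: The character of a tensor product is the pointwise product (chi_1 * chi_3)(C) = chi_1(C) * chi_3(C):
  {0}: (1)*(1), {1}: (exp(2*I*pi/7))*(exp(6*I*pi/7)), {2}: (exp(4*I*pi/7))*(exp(-2*I*pi/7)), {3}: (exp(6*I*pi/7))*(exp(4*I*pi/7)), {4}: (exp(-6*I*pi/7))*(exp(-4*I*pi/7)), {5}: (exp(-4*I*pi/7))*(exp(2*I*pi/7)), {6}: (exp(-2*I*pi/7))*(exp(-6*I*pi/7))
so (chi_1 * chi_3) takes values
  {0} -> 1, {1} -> exp(-6*I*pi/7), {2} -> exp(2*I*pi/7), {3} -> exp(-4*I*pi/7), {4} -> exp(4*I*pi/7), {5} -> exp(-2*I*pi/7), {6} -> exp(6*I*pi/7).
Now take the inner product of this character with each irreducible chi from the table, <chi_1*chi_3, chi> = (1/7) sum_C |C| (chi_1*chi_3)(C) conj(chi(C)):
  <chi_1*chi_3, chi_0> = (1/7)[1*(1)*conj(1) + 1*(exp(-6*I*pi/7))*conj(1) + 1*(exp(2*I*pi/7))*conj(1) + 1*(exp(-4*I*pi/7))*conj(1) + 1*(exp(4*I*pi/7))*conj(1) + 1*(exp(-2*I*pi/7))*conj(1) + 1*(exp(6*I*pi/7))*conj(1)]
      = (1/7)[(1) + (exp(-6*I*pi/7)) + (exp(2*I*pi/7)) + (exp(-4*I*pi/7)) + (exp(4*I*pi/7)) + (exp(-2*I*pi/7)) + (exp(6*I*pi/7))] = 0/7 = 0
  <chi_1*chi_3, chi_1> = (1/7)[1*(1)*conj(1) + 1*(exp(-6*I*pi/7))*conj(exp(2*I*pi/7)) + 1*(exp(2*I*pi/7))*conj(exp(4*I*pi/7)) + 1*(exp(-4*I*pi/7))*conj(exp(6*I*pi/7)) + 1*(exp(4*I*pi/7))*conj(exp(-6*I*pi/7)) + 1*(exp(-2*I*pi/7))*conj(exp(-4*I*pi/7)) + 1*(exp(6*I*pi/7))*conj(exp(-2*I*pi/7))]
      = (1/7)[(1) + (exp(6*I*pi/7)) + (exp(-2*I*pi/7)) + (exp(4*I*pi/7)) + (exp(-4*I*pi/7)) + (exp(2*I*pi/7)) + (exp(-6*I*pi/7))] = 0/7 = 0
  <chi_1*chi_3, chi_2> = (1/7)[1*(1)*conj(1) + 1*(exp(-6*I*pi/7))*conj(exp(4*I*pi/7)) + 1*(exp(2*I*pi/7))*conj(exp(-6*I*pi/7)) + 1*(exp(-4*I*pi/7))*conj(exp(-2*I*pi/7)) + 1*(exp(4*I*pi/7))*conj(exp(2*I*pi/7)) + 1*(exp(-2*I*pi/7))*conj(exp(6*I*pi/7)) + 1*(exp(6*I*pi/7))*conj(exp(-4*I*pi/7))]
      = (1/7)[(1) + (exp(4*I*pi/7)) + (exp(-6*I*pi/7)) + (exp(-2*I*pi/7)) + (exp(2*I*pi/7)) + (exp(6*I*pi/7)) + (exp(-4*I*pi/7))] = 0/7 = 0
  <chi_1*chi_3, chi_3> = (1/7)[1*(1)*conj(1) + 1*(exp(-6*I*pi/7))*conj(exp(6*I*pi/7)) + 1*(exp(2*I*pi/7))*conj(exp(-2*I*pi/7)) + 1*(exp(-4*I*pi/7))*conj(exp(4*I*pi/7)) + 1*(exp(4*I*pi/7))*conj(exp(-4*I*pi/7)) + 1*(exp(-2*I*pi/7))*conj(exp(2*I*pi/7)) + 1*(exp(6*I*pi/7))*conj(exp(-6*I*pi/7))]
      = (1/7)[(1) + (exp(2*I*pi/7)) + (exp(4*I*pi/7)) + (exp(6*I*pi/7)) + (exp(-6*I*pi/7)) + (exp(-4*I*pi/7)) + (exp(-2*I*pi/7))] = 0/7 = 0
  <chi_1*chi_3, chi_4> = (1/7)[1*(1)*conj(1) + 1*(exp(-6*I*pi/7))*conj(exp(-6*I*pi/7)) + 1*(exp(2*I*pi/7))*conj(exp(2*I*pi/7)) + 1*(exp(-4*I*pi/7))*conj(exp(-4*I*pi/7)) + 1*(exp(4*I*pi/7))*conj(exp(4*I*pi/7)) + 1*(exp(-2*I*pi/7))*conj(exp(-2*I*pi/7)) + 1*(exp(6*I*pi/7))*conj(exp(6*I*pi/7))]
      = (1/7)[(1) + (1) + (1) + (1) + (1) + (1) + (1)] = 7/7 = 1
  <chi_1*chi_3, chi_5> = (1/7)[1*(1)*conj(1) + 1*(exp(-6*I*pi/7))*conj(exp(-4*I*pi/7)) + 1*(exp(2*I*pi/7))*conj(exp(6*I*pi/7)) + 1*(exp(-4*I*pi/7))*conj(exp(2*I*pi/7)) + 1*(exp(4*I*pi/7))*conj(exp(-2*I*pi/7)) + 1*(exp(-2*I*pi/7))*conj(exp(-6*I*pi/7)) + 1*(exp(6*I*pi/7))*conj(exp(4*I*pi/7))]
      = (1/7)[(1) + (exp(-2*I*pi/7)) + (exp(-4*I*pi/7)) + (exp(-6*I*pi/7)) + (exp(6*I*pi/7)) + (exp(4*I*pi/7)) + (exp(2*I*pi/7))] = 0/7 = 0
  <chi_1*chi_3, chi_6> = (1/7)[1*(1)*conj(1) + 1*(exp(-6*I*pi/7))*conj(exp(-2*I*pi/7)) + 1*(exp(2*I*pi/7))*conj(exp(-4*I*pi/7)) + 1*(exp(-4*I*pi/7))*conj(exp(-6*I*pi/7)) + 1*(exp(4*I*pi/7))*conj(exp(6*I*pi/7)) + 1*(exp(-2*I*pi/7))*conj(exp(4*I*pi/7)) + 1*(exp(6*I*pi/7))*conj(exp(2*I*pi/7))]
      = (1/7)[(1) + (exp(-4*I*pi/7)) + (exp(6*I*pi/7)) + (exp(2*I*pi/7)) + (exp(-2*I*pi/7)) + (exp(-6*I*pi/7)) + (exp(4*I*pi/7))] = 0/7 = 0
(Exp terms are combined using exp(i*s)*conj(exp(i*t)) = exp(i*(s-t)), and sums of them are collapsed using the identity that for every m > 1 the m distinct m-th roots of unity sum to 0, e.g. 1 + exp(2*I*pi/3) + exp(-2*I*pi/3) = 0.)
Hence the multiplicities are chi_4: 1. Dimension check: dim(chi_1)*dim(chi_3) = 1*1 = 1 and sum (mult * dim) = 1*1 = 1.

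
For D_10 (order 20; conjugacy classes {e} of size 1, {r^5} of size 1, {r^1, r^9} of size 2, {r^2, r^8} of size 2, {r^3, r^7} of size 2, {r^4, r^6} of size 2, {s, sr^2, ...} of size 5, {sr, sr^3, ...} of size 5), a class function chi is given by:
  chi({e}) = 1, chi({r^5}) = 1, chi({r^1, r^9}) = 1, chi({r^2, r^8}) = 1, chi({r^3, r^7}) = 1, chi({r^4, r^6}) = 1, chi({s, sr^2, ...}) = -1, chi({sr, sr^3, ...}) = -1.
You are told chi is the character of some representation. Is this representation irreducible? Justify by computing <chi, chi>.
Irreducible: <chi, chi> = 1.

Reasoning: <chi, chi> = (1/|G|) sum_C |C| * |chi(C)|^2 = (1/20)[1*|1|^2 + 1*|1|^2 + 2*|1|^2 + 2*|1|^2 + 2*|1|^2 + 2*|1|^2 + 5*|-1|^2 + 5*|-1|^2]
  = (1/20)[(1) + (1) + (2) + (2) + (2) + (2) + (5) + (5)] = 20/20 = 1.
A character is irreducible iff <chi, chi> = 1, so this representation is irreducible.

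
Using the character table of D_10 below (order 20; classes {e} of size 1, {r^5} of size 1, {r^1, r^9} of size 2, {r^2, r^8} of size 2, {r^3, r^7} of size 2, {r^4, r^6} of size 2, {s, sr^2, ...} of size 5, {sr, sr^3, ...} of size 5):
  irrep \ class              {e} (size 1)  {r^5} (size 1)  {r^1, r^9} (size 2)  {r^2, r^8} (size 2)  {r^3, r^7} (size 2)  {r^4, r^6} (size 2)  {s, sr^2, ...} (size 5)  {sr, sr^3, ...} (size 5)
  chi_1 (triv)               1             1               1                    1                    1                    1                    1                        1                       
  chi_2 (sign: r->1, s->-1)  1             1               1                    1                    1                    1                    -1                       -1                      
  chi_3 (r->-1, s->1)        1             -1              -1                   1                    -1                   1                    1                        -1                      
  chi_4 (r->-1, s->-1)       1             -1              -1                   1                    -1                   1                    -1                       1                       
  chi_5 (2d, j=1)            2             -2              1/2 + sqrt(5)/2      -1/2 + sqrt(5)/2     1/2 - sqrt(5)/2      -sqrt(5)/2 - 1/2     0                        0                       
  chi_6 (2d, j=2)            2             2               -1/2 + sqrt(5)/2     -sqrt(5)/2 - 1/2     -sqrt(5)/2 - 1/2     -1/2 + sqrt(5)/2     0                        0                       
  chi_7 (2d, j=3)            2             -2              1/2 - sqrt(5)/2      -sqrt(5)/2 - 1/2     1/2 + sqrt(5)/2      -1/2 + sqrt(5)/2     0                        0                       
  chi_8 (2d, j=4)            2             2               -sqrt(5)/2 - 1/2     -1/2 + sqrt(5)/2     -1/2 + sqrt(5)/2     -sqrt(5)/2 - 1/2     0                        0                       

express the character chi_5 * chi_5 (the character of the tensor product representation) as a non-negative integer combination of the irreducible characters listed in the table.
chi_5 tensor chi_5 = chi_1 + chi_2 + chi_6 (all other irreducibles have multiplicity 0).

Justification: The character of a tensor product is the pointwise product (chi_5 * chi_5)(C) = chi_5(C) * chi_5(C):
  {e}: (2)*(2), {r^5}: (-2)*(-2), {r^1, r^9}: (1/2 + sqrt(5)/2)*(1/2 + sqrt(5)/2), {r^2, r^8}: (-1/2 + sqrt(5)/2)*(-1/2 + sqrt(5)/2), {r^3, r^7}: (1/2 - sqrt(5)/2)*(1/2 - sqrt(5)/2), {r^4, r^6}: (-sqrt(5)/2 - 1/2)*(-sqrt(5)/2 - 1/2), {s, sr^2, ...}: (0)*(0), {sr, sr^3, ...}: (0)*(0)
so (chi_5 * chi_5) takes values
  {e} -> 4, {r^5} -> 4, {r^1, r^9} -> sqrt(5)/2 + 3/2, {r^2, r^8} -> 3/2 - sqrt(5)/2, {r^3, r^7} -> 3/2 - sqrt(5)/2, {r^4, r^6} -> sqrt(5)/2 + 3/2, {s, sr^2, ...} -> 0, {sr, sr^3, ...} -> 0.
Now take the inner product of this character with each irreducible chi from the table, <chi_5*chi_5, chi> = (1/20) sum_C |C| (chi_5*chi_5)(C) conj(chi(C)):
  <chi_5*chi_5, chi_1> = (1/20)[1*(4)*conj(1) + 1*(4)*conj(1) + 2*(sqrt(5)/2 + 3/2)*conj(1) + 2*(3/2 - sqrt(5)/2)*conj(1) + 2*(3/2 - sqrt(5)/2)*conj(1) + 2*(sqrt(5)/2 + 3/2)*conj(1) + 5*(0)*conj(1) + 5*(0)*conj(1)]
      = (1/20)[(4) + (4) + (sqrt(5) + 3) + (3 - sqrt(5)) + (3 - sqrt(5)) + (sqrt(5) + 3) + (0) + (0)] = 20/20 = 1
  <chi_5*chi_5, chi_2> = (1/20)[1*(4)*conj(1) + 1*(4)*conj(1) + 2*(sqrt(5)/2 + 3/2)*conj(1) + 2*(3/2 - sqrt(5)/2)*conj(1) + 2*(3/2 - sqrt(5)/2)*conj(1) + 2*(sqrt(5)/2 + 3/2)*conj(1) + 5*(0)*conj(-1) + 5*(0)*conj(-1)]
      = (1/20)[(4) + (4) + (sqrt(5) + 3) + (3 - sqrt(5)) + (3 - sqrt(5)) + (sqrt(5) + 3) + (0) + (0)] = 20/20 = 1
  <chi_5*chi_5, chi_3> = (1/20)[1*(4)*conj(1) + 1*(4)*conj(-1) + 2*(sqrt(5)/2 + 3/2)*conj(-1) + 2*(3/2 - sqrt(5)/2)*conj(1) + 2*(3/2 - sqrt(5)/2)*conj(-1) + 2*(sqrt(5)/2 + 3/2)*conj(1) + 5*(0)*conj(1) + 5*(0)*conj(-1)]
      = (1/20)[(4) + (-4) + (-3 - sqrt(5)) + (3 - sqrt(5)) + (-3 + sqrt(5)) + (sqrt(5) + 3) + (0) + (0)] = 0/20 = 0
  <chi_5*chi_5, chi_4> = (1/20)[1*(4)*conj(1) + 1*(4)*conj(-1) + 2*(sqrt(5)/2 + 3/2)*conj(-1) + 2*(3/2 - sqrt(5)/2)*conj(1) + 2*(3/2 - sqrt(5)/2)*conj(-1) + 2*(sqrt(5)/2 + 3/2)*conj(1) + 5*(0)*conj(-1) + 5*(0)*conj(1)]
      = (1/20)[(4) + (-4) + (-3 - sqrt(5)) + (3 - sqrt(5)) + (-3 + sqrt(5)) + (sqrt(5) + 3) + (0) + (0)] = 0/20 = 0
  <chi_5*chi_5, chi_5> = (1/20)[1*(4)*conj(2) + 1*(4)*conj(-2) + 2*(sqrt(5)/2 + 3/2)*conj(1/2 + sqrt(5)/2) + 2*(3/2 - sqrt(5)/2)*conj(-1/2 + sqrt(5)/2) + 2*(3/2 - sqrt(5)/2)*conj(1/2 - sqrt(5)/2) + 2*(sqrt(5)/2 + 3/2)*conj(-sqrt(5)/2 - 1/2) + 5*(0)*conj(0) + 5*(0)*conj(0)]
      = (1/20)[(8) + (-8) + (4 + 2*sqrt(5)) + (-4 + 2*sqrt(5)) + (4 - 2*sqrt(5)) + (-2*sqrt(5) - 4) + (0) + (0)] = 0/20 = 0
  <chi_5*chi_5, chi_6> = (1/20)[1*(4)*conj(2) + 1*(4)*conj(2) + 2*(sqrt(5)/2 + 3/2)*conj(-1/2 + sqrt(5)/2) + 2*(3/2 - sqrt(5)/2)*conj(-sqrt(5)/2 - 1/2) + 2*(3/2 - sqrt(5)/2)*conj(-sqrt(5)/2 - 1/2) + 2*(sqrt(5)/2 + 3/2)*conj(-1/2 + sqrt(5)/2) + 5*(0)*conj(0) + 5*(0)*conj(0)]
      = (1/20)[(8) + (8) + (1 + sqrt(5)) + (1 - sqrt(5)) + (1 - sqrt(5)) + (1 + sqrt(5)) + (0) + (0)] = 20/20 = 1
  <chi_5*chi_5, chi_7> = (1/20)[1*(4)*conj(2) + 1*(4)*conj(-2) + 2*(sqrt(5)/2 + 3/2)*conj(1/2 - sqrt(5)/2) + 2*(3/2 - sqrt(5)/2)*conj(-sqrt(5)/2 - 1/2) + 2*(3/2 - sqrt(5)/2)*conj(1/2 + sqrt(5)/2) + 2*(sqrt(5)/2 + 3/2)*conj(-1/2 + sqrt(5)/2) + 5*(0)*conj(0) + 5*(0)*conj(0)]
      = (1/20)[(8) + (-8) + (-sqrt(5) - 1) + (1 - sqrt(5)) + (-1 + sqrt(5)) + (1 + sqrt(5)) + (0) + (0)] = 0/20 = 0
  <chi_5*chi_5, chi_8> = (1/20)[1*(4)*conj(2) + 1*(4)*conj(2) + 2*(sqrt(5)/2 + 3/2)*conj(-sqrt(5)/2 - 1/2) + 2*(3/2 - sqrt(5)/2)*conj(-1/2 + sqrt(5)/2) + 2*(3/2 - sqrt(5)/2)*conj(-1/2 + sqrt(5)/2) + 2*(sqrt(5)/2 + 3/2)*conj(-sqrt(5)/2 - 1/2) + 5*(0)*conj(0) + 5*(0)*conj(0)]
      = (1/20)[(8) + (8) + (-2*sqrt(5) - 4) + (-4 + 2*sqrt(5)) + (-4 + 2*sqrt(5)) + (-2*sqrt(5) - 4) + (0) + (0)] = 0/20 = 0
Hence the multiplicities are chi_1: 1, chi_2: 1, chi_6: 1. Dimension check: dim(chi_5)*dim(chi_5) = 2*2 = 4 and sum (mult * dim) = 1*1 + 1*1 + 1*2 = 4.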